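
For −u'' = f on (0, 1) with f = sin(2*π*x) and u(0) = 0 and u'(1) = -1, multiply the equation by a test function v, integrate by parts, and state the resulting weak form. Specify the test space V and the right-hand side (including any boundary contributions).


V = {v ∈ H^1(0, 1) : v(0) = 0} (test functions vanish at x = 0 where u is specified); weak form: ∫_0^1 u'v' dx = ∫_0^1 (sin(2*π*x)) v dx − v(1) for all v ∈ V.

Multiply both sides by a test function v and integrate from 0 to 1:
  ∫_0^1 −u''(x) v(x) dx = ∫_0^1 f(x) v(x) dx.
Integrate the LHS by parts once:
  ∫_0^1 −u'' v dx = −[u'(x) v(x)]_0^1 + ∫_0^1 u'(x) v'(x) dx.
Thus ∫_0^1 u'(x) v'(x) dx = ∫_0^1 f(x) v(x) dx + [u'(x) v(x)]_0^1.
Choose V so that boundary terms are either known or forced to vanish.
Mixed BC: u(0) = 0 (Dirichlet) and u'(1) = -1 (Neumann). Define V = {v ∈ H^1(0, 1) : v(0) = 0}. Then [u' v]_0^1 = u'(1)·v(1) − u'(0)·0 = − v(1).
Weak formulation: find u (satisfying any essential BC) such that ∫_0^1 u'(x) v'(x) dx = ∫_0^1 f v dx − v(1) for all v ∈ V (Dirichlet at 0 absorbed into V; Neumann datum at x = 1 contributes the boundary term).
Substituting f(x) = sin(2*π*x), the right-hand side is ∫_0^1 (sin(2*π*x)) v dx − v(1).


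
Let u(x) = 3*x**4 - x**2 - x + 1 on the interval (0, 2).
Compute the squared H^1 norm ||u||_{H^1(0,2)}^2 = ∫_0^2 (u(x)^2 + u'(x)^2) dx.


||u||_{H^1}^2 = 92296/35

The H^1 norm (squared) on an interval (0, L) is
  ||u||_{H^1}^2 = ∫_0^L u(x)^2 dx + ∫_0^L u'(x)^2 dx.
Compute u'(x) = 12*x**3 - 2*x - 1.
Then u(x)^2 = 9*x**8 - 6*x**6 - 6*x**5 + 7*x**4 + 2*x**3 - x**2 - 2*x + 1 and u'(x)^2 = 144*x**6 - 48*x**4 - 24*x**3 + 4*x**2 + 4*x + 1.
Integrate each monomial from 0 to 2 using ∫_0^2 c·x^n dx = c·2^(n+1)/(n+1):
  ∫_0^2 u(x)^2 dx = ∫_0^2 (9*x^8 - 6*x^6 - 6*x^5 + 7*x^4 + 2*x^3 - x^2 - 2*x + 1) dx. Term by term:
    ∫_0^2 9*x^8 dx = 512;  ∫_0^2 -6*x^6 dx = -768/7;  ∫_0^2 -6*x^5 dx = -64;
    ∫_0^2 7*x^4 dx = 224/5;  ∫_0^2 2*x^3 dx = 8;  ∫_0^2 -x^2 dx = -8/3;
    ∫_0^2 -2*x dx = -4;  ∫_0^2 1 dx = 2.
  Sum: 512 − 768/7 − 64 + 224/5 + 8 − 8/3 − 4 + 2 = 40574/105.
  ∫_0^2 u'(x)^2 dx = ∫_0^2 (144*x^6 - 48*x^4 - 24*x^3 + 4*x^2 + 4*x + 1) dx. Term by term:
    ∫_0^2 144*x^6 dx = 18432/7;  ∫_0^2 -48*x^4 dx = -1536/5;  ∫_0^2 -24*x^3 dx = -96;
    ∫_0^2 4*x^2 dx = 32/3;  ∫_0^2 4*x dx = 8;  ∫_0^2 1 dx = 2.
  Sum: 18432/7 − 1536/5 − 96 + 32/3 + 8 + 2 = 236314/105.
Adding: ||u||_{H^1}^2 = 40574/105 + 236314/105 = 92296/35.


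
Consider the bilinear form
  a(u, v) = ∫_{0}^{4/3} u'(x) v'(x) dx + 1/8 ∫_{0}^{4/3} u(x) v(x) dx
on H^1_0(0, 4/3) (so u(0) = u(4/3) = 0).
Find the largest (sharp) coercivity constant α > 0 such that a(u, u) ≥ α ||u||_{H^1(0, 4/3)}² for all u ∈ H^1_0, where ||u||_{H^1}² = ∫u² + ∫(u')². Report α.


α = (2 + 9*π^2)/(16 + 9*π^2)

Coercivity of a(·,·) on H^1_0(0, 4/3) means a(u, u) ≥ α ||u||_{H^1}² for every u ∈ H^1_0.
The interval has length L = 4/3, and Poincaré/coercivity depend only on L. Here a(u, u) = ∫(u')² + (1/8)·∫u².
Here 0 < c = 1/8 < 1. The condition a(u,u) ≥ α||u||_{H^1}² reads (1−α)∫(u')² ≥ (α−c)∫u². Any admissible α is ≤ 1 (rapidly oscillating u have ∫u²/∫(u')² → 0), and α = 1 would force 0 ≥ (1−c)∫u², impossible since c < 1; so 1−α > 0. By the sharp Poincaré inequality on H^1_0 of an interval of length L, ∫(u')² ≥ (π/L)²∫u² with equality for the first sine mode sin(π(x−x₀)/L) (x₀ the left endpoint), so the inequality holds for all u iff (1−α)(π/L)² ≥ α − c, i.e. α ≤ ((π/L)² + c)/((π/L)² + 1) = (1 + c(L/π)²)/(1 + (L/π)²). With (π/L)² = 9*π^2/16 and c = 1/8, the largest admissible constant is α = ((π/L)² + c)/((π/L)² + 1).
Simplifying, α = (2 + 9*π^2)/(16 + 9*π^2).


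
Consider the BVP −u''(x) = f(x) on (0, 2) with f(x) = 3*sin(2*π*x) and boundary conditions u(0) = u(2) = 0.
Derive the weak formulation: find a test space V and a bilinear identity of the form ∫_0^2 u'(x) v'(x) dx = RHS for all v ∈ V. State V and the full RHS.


V = H^1_0(0, 2) (so v(0) = v(2) = 0); weak form: ∫_0^2 u'v' dx = ∫_0^2 (3*sin(2*π*x)) v dx for all v ∈ V.

Multiply both sides by a test function v and integrate from 0 to 2:
  ∫_0^2 −u''(x) v(x) dx = ∫_0^2 f(x) v(x) dx.
Integrate the LHS by parts once:
  ∫_0^2 −u'' v dx = −[u'(x) v(x)]_0^2 + ∫_0^2 u'(x) v'(x) dx.
Thus ∫_0^2 u'(x) v'(x) dx = ∫_0^2 f(x) v(x) dx + [u'(x) v(x)]_0^2.
Choose V so that boundary terms are either known or forced to vanish.
u is Dirichlet: u(0) = u(2) = 0. Let V = H^1_0(0, 2); then v(0) = v(2) = 0, and [u' v]_0^2 = 0.
Weak formulation: find u (satisfying any essential BC) such that ∫_0^2 u'(x) v'(x) dx = ∫_0^2 f v dx for all v ∈ V.
Substituting f(x) = 3*sin(2*π*x), the right-hand side is ∫_0^2 (3*sin(2*π*x)) v dx.


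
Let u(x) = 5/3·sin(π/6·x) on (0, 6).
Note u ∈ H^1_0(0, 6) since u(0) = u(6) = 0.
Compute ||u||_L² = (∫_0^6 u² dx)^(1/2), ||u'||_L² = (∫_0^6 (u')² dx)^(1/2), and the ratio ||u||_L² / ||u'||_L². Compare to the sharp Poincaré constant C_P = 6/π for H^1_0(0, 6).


||u||_L² / ||u'||_L² = 6/π = C_P.

u(x) = 5/3·sin(π/6·x), so u'(x) = 5*π*cos(π*x/6)/18.
Writing u(x) = A·sin(kπx/L) with A = 5/3 and k = 1, use ∫_0^L sin²(kπx/L) dx = L/2 and ∫_0^L cos²(kπx/L) dx = L/2.
u² = 25/9·sin²(π/6·x) and (u')² = 25*π^2/324·cos²(π/6·x), and each of sin², cos² integrates to L/2 = 3 over (0, 6).
∫_0^6 u² dx = 25/3, so ||u||_L² = 5*sqrt(3)/3.
∫_0^6 (u')² dx = 25*π^2/108, so ||u'||_L² = 5*sqrt(3)*π/18.
Ratio ||u||_L² / ||u'||_L² = 6/π.
Sharp Poincaré constant on H^1_0(0, 6) is C_P = L/π = 6/π, achieved by sin(π/6·x).
This is the k = 1 eigenfunction (up to amplitude), so the ratio equals the sharp Poincaré constant exactly.


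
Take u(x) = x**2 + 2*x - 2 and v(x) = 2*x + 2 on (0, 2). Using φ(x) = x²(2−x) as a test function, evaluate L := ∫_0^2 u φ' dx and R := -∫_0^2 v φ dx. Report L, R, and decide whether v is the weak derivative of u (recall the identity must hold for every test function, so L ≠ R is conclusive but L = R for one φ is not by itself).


LHS = -88/15, RHS = -88/15. Yes, v = u' weakly.

u(x) = x**2 + 2*x - 2, classical derivative u'(x) = 2*x + 2.
φ(x) = x²(2−x), so φ'(x) = x*(4 - 3*x).
Note φ(0) = φ(2) = 0, so the boundary term u·φ vanishes.
LHS = ∫_0^2 u(x) φ'(x) dx = ∫_0^2 (-3*x^4 - 2*x^3 + 14*x^2 - 8*x) dx. Term by term:
  ∫_0^2 -3*x^4 dx = -96/5;  ∫_0^2 -2*x^3 dx = -8;  ∫_0^2 14*x^2 dx = 112/3;
  ∫_0^2 -8*x dx = -16.
Sum: -96/5 − 8 + 112/3 − 16 = -88/15.
So LHS = -88/15.
∫_0^2 v(x) φ(x) dx = ∫_0^2 (-2*x^4 + 2*x^3 + 4*x^2) dx. Term by term:
  ∫_0^2 -2*x^4 dx = -64/5;  ∫_0^2 2*x^3 dx = 8;  ∫_0^2 4*x^2 dx = 32/3.
Sum: -64/5 + 8 + 32/3 = 88/15.
So RHS = -∫_0^2 v(x) φ(x) dx = -88/15.
LHS = RHS, so the identity holds for this test φ.
Moreover u is smooth here and v(x) = u'(x) = 2*x + 2 pointwise, so the identity holds for every test function. Hence v is the weak derivative of u.


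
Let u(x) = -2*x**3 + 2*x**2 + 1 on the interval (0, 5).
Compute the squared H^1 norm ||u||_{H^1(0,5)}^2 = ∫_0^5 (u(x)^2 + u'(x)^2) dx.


||u||_{H^1}^2 = 290660/7

The H^1 norm (squared) on an interval (0, L) is
  ||u||_{H^1}^2 = ∫_0^L u(x)^2 dx + ∫_0^L u'(x)^2 dx.
Compute u'(x) = -6*x**2 + 4*x.
Then u(x)^2 = 4*x**6 - 8*x**5 + 4*x**4 - 4*x**3 + 4*x**2 + 1 and u'(x)^2 = 36*x**4 - 48*x**3 + 16*x**2.
Integrate each monomial from 0 to 5 using ∫_0^5 c·x^n dx = c·5^(n+1)/(n+1):
  ∫_0^5 u(x)^2 dx = ∫_0^5 (4*x^6 - 8*x^5 + 4*x^4 - 4*x^3 + 4*x^2 + 1) dx. Term by term:
    ∫_0^5 4*x^6 dx = 312500/7;  ∫_0^5 -8*x^5 dx = -62500/3;  ∫_0^5 4*x^4 dx = 2500;
    ∫_0^5 -4*x^3 dx = -625;  ∫_0^5 4*x^2 dx = 500/3;  ∫_0^5 1 dx = 5.
  Sum: 312500/7 − 62500/3 + 2500 − 625 + 500/3 + 5 = 542980/21.
  ∫_0^5 u'(x)^2 dx = ∫_0^5 (36*x^4 - 48*x^3 + 16*x^2) dx. Term by term:
    ∫_0^5 36*x^4 dx = 22500;  ∫_0^5 -48*x^3 dx = -7500;  ∫_0^5 16*x^2 dx = 2000/3.
  Sum: 22500 − 7500 + 2000/3 = 47000/3.
Adding: ||u||_{H^1}^2 = 542980/21 + 47000/3 = 290660/7.


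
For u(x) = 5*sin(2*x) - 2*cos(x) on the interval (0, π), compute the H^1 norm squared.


||u||_{H^1(0,π)}^2 = -160/3 + 133*π/2

u'(x) = 2*sin(x) + 10*cos(2*x).
Expand u² and (u')² and integrate term by term on (0, π), using: for integers n ≥ 1, ∫_0^π sin²(nx) dx = ∫_0^π cos²(nx) dx = π/2; for n ≠ n', ∫_0^π sin(nx)sin(n'x) dx = ∫_0^π cos(nx)cos(n'x) dx = 0; and by product-to-sum, ∫_0^π sin(nx)cos(n'x) dx = ½∫_0^π [sin((n+n')x) + sin((n−n')x)] dx, which is 0 when n+n' is even and 2n/(n²−n'²) when n+n' is odd (it need not vanish on (0, π)).
  u² squared terms: (-2)²·∫cos(x)² dx = 4·π/2 = 2*π;  (5)²·∫sin(2x)² dx = 25·π/2 = 25*π/2.
  u² cross terms: 2·(-2)·(5)·∫cos(x)·sin(2x) dx = -20·(4/3) = -80/3.
  So ∫_0^π u² dx = 2*π + 25*π/2 − 80/3 = -80/3 + 29*π/2.
  (u')² squared terms: (2)²·∫sin(x)² dx = 4·π/2 = 2*π;  (10)²·∫cos(2x)² dx = 100·π/2 = 50*π.
  (u')² cross terms: 2·(2)·(10)·∫sin(x)·cos(2x) dx = 40·(-2/3) = -80/3.
  So ∫_0^π (u')² dx = 2*π + 50*π − 80/3 = -80/3 + 52*π.
||u||_{H^1}^2 = (-80/3 + 29*π/2) + (-80/3 + 52*π) = -160/3 + 133*π/2.


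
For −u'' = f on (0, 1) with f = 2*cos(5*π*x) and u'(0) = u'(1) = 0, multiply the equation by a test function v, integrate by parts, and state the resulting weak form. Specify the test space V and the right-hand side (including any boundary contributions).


V = H^1(0, 1) (no boundary constraint on v; u is determined up to an additive constant); weak form: ∫_0^1 u'v' dx = ∫_0^1 (2*cos(5*π*x)) v dx for all v ∈ V.

Multiply both sides by a test function v and integrate from 0 to 1:
  ∫_0^1 −u''(x) v(x) dx = ∫_0^1 f(x) v(x) dx.
Integrate the LHS by parts once:
  ∫_0^1 −u'' v dx = −[u'(x) v(x)]_0^1 + ∫_0^1 u'(x) v'(x) dx.
Thus ∫_0^1 u'(x) v'(x) dx = ∫_0^1 f(x) v(x) dx + [u'(x) v(x)]_0^1.
Choose V so that boundary terms are either known or forced to vanish.
u has homogeneous Neumann: u'(0) = u'(1) = 0. So [u' v]_0^1 = 0·v(1) − 0·v(0) = 0 for any v; take V = H^1(0, 1).
Weak formulation: find u (satisfying any essential BC) such that ∫_0^1 u'(x) v'(x) dx = ∫_0^1 f v dx for all v ∈ V (homogeneous Neumann, so boundary terms vanish).
Substituting f(x) = 2*cos(5*π*x), the right-hand side is ∫_0^1 (2*cos(5*π*x)) v dx.
Compatibility check (pure Neumann): taking v ≡ 1 ∈ V gives 0 = ∫_0^1 f dx + (0) − (0), i.e. ∫_0^1 f dx must equal u'(0) − u'(1) = 0. Indeed ∫_0^1 (2*cos(5*π*x)) dx = 0, so the data are compatible. The solution is then unique only up to an additive constant (fix it e.g. by requiring ∫_0^1 u dx = 0).


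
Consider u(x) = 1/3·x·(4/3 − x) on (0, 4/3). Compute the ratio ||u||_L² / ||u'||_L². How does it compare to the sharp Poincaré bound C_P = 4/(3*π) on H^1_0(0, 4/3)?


||u||_L² / ||u'||_L² = 2*sqrt(10)/15 < C_P = 4/(3*π).

u(x) = 1/3·x·(4/3 − x), so u'(x) = 4/9 - 2*x/3.
u(x) = 1/3·x·(4/3 − x) vanishes at x = 0 and x = 4/3, so u ∈ H^1_0(0, 4/3). Differentiate via the product rule and integrate the resulting polynomials term by term.
  ∫_0^4/3 u² dx = ∫_0^4/3 (x^4/9 - 8*x^3/27 + 16*x^2/81) dx. Term by term:
    ∫_0^4/3 x^4/9 dx = 1024/10935;  ∫_0^4/3 -8*x^3/27 dx = -512/2187;  ∫_0^4/3 16*x^2/81 dx = 1024/6561.
  Sum: 1024/10935 − 512/2187 + 1024/6561 = 512/32805.
  ∫_0^4/3 (u')² dx = ∫_0^4/3 (4*x^2/9 - 16*x/27 + 16/81) dx. Term by term:
    ∫_0^4/3 4*x^2/9 dx = 256/729;  ∫_0^4/3 -16*x/27 dx = -128/243;  ∫_0^4/3 16/81 dx = 64/243.
  Sum: 256/729 − 128/243 + 64/243 = 64/729.
∫_0^4/3 u² dx = 512/32805, so ||u||_L² = 16*sqrt(10)/405.
∫_0^4/3 (u')² dx = 64/729, so ||u'||_L² = 8/27.
Ratio ||u||_L² / ||u'||_L² = 2*sqrt(10)/15.
Sharp Poincaré constant on H^1_0(0, 4/3) is C_P = L/π = 4/(3*π), achieved by sin(3*π/4·x).
A polynomial bump cannot attain the sharp Poincaré constant (only the first sine eigenfunction does), so the ratio is strictly less than C_P, consistent with ||u||_L² ≤ C_P ||u'||_L².


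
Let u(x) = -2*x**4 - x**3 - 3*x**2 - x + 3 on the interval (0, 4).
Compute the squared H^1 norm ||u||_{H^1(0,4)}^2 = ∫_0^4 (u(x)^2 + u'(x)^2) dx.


||u||_{H^1}^2 = 17745464/45

The H^1 norm (squared) on an interval (0, L) is
  ||u||_{H^1}^2 = ∫_0^L u(x)^2 dx + ∫_0^L u'(x)^2 dx.
Compute u'(x) = -8*x**3 - 3*x**2 - 6*x - 1.
Then u(x)^2 = 4*x**8 + 4*x**7 + 13*x**6 + 10*x**5 - x**4 - 17*x**2 - 6*x + 9 and u'(x)^2 = 64*x**6 + 48*x**5 + 105*x**4 + 52*x**3 + 42*x**2 + 12*x + 1.
Integrate each monomial from 0 to 4 using ∫_0^4 c·x^n dx = c·4^(n+1)/(n+1):
  ∫_0^4 u(x)^2 dx = ∫_0^4 (4*x^8 + 4*x^7 + 13*x^6 + 10*x^5 - x^4 - 17*x^2 - 6*x + 9) dx. Term by term:
    ∫_0^4 4*x^8 dx = 1048576/9;  ∫_0^4 4*x^7 dx = 32768;  ∫_0^4 13*x^6 dx = 212992/7;
    ∫_0^4 10*x^5 dx = 20480/3;  ∫_0^4 -x^4 dx = -1024/5;  ∫_0^4 -17*x^2 dx = -1088/3;
    ∫_0^4 -6*x dx = -48;  ∫_0^4 9 dx = 36.
  Sum: 1048576/9 + 32768 + 212992/7 + 20480/3 − 1024/5 − 1088/3 − 48 + 36 = 58574588/315.
  ∫_0^4 u'(x)^2 dx = ∫_0^4 (64*x^6 + 48*x^5 + 105*x^4 + 52*x^3 + 42*x^2 + 12*x + 1) dx. Term by term:
    ∫_0^4 64*x^6 dx = 1048576/7;  ∫_0^4 48*x^5 dx = 32768;  ∫_0^4 105*x^4 dx = 21504;
    ∫_0^4 52*x^3 dx = 3328;  ∫_0^4 42*x^2 dx = 896;  ∫_0^4 12*x dx = 96;
    ∫_0^4 1 dx = 4.
  Sum: 1048576/7 + 32768 + 21504 + 3328 + 896 + 96 + 4 = 1458748/7.
Adding: ||u||_{H^1}^2 = 58574588/315 + 1458748/7 = 17745464/45.


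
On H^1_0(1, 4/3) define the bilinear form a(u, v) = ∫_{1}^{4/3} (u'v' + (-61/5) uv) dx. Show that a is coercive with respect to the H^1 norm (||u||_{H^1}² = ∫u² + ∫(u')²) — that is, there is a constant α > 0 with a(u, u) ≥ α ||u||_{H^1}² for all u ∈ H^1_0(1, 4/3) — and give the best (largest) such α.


α = (-61 + 45*π^2)/(5*(1 + 9*π^2))

Coercivity of a(·,·) on H^1_0(1, 4/3) means a(u, u) ≥ α ||u||_{H^1}² for every u ∈ H^1_0.
The interval has length L = 1/3, and Poincaré/coercivity depend only on L. Here a(u, u) = ∫(u')² + (-61/5)·∫u².
Here c = -61/5 < 0 with |c| < (π/L)² = 9*π^2, so coercivity still holds. The condition a(u,u) ≥ α||u||_{H^1}² reads (1−α)∫(u')² ≥ (α−c)∫u². Any admissible α is ≤ 1 (rapidly oscillating u have ∫u²/∫(u')² → 0), and α = 1 would force 0 ≥ (1−c)∫u², impossible since c < 1; so 1−α > 0. By the sharp Poincaré inequality on H^1_0 of an interval of length L, ∫(u')² ≥ (π/L)²∫u² with equality for the first sine mode sin(π(x−x₀)/L) (x₀ the left endpoint), so the inequality holds for all u iff (1−α)(π/L)² ≥ α − c, i.e. α ≤ ((π/L)² + c)/((π/L)² + 1) = (1 + c(L/π)²)/(1 + (L/π)²). (Direct route, valid since c ≤ 0: Poincaré gives c∫u² ≥ c(L/π)²∫(u')², so a(u,u) ≥ (1 + c(L/π)²)∫(u')², while ||u||_{H^1}² ≤ (1 + (L/π)²)∫(u')²; dividing yields the same α.) With (π/L)² = 9*π^2 and c = -61/5, the largest admissible constant is α = ((π/L)² + c)/((π/L)² + 1).
Simplifying, α = (-61 + 45*π^2)/(5*(1 + 9*π^2)).


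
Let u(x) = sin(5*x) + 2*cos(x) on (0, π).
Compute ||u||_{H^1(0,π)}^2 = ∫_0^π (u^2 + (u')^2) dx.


||u||_{H^1(0,π)}^2 = 17*π

u'(x) = -2*sin(x) + 5*cos(5*x).
Expand u² and (u')² and integrate term by term on (0, π), using: for integers n ≥ 1, ∫_0^π sin²(nx) dx = ∫_0^π cos²(nx) dx = π/2; for n ≠ n', ∫_0^π sin(nx)sin(n'x) dx = ∫_0^π cos(nx)cos(n'x) dx = 0; and by product-to-sum, ∫_0^π sin(nx)cos(n'x) dx = ½∫_0^π [sin((n+n')x) + sin((n−n')x)] dx, which is 0 when n+n' is even and 2n/(n²−n'²) when n+n' is odd (it need not vanish on (0, π)).
  u² squared terms: (2)²·∫cos(x)² dx = 4·π/2 = 2*π;  (1)²·∫sin(5x)² dx = 1·π/2 = π/2.
  u² cross terms: 2·(2)·(1)·∫cos(x)·sin(5x) dx = 4·(0) = 0.
  So ∫_0^π u² dx = 2*π + π/2 + 0 = 5*π/2.
  (u')² squared terms: (-2)²·∫sin(x)² dx = 4·π/2 = 2*π;  (5)²·∫cos(5x)² dx = 25·π/2 = 25*π/2.
  (u')² cross terms: 2·(-2)·(5)·∫sin(x)·cos(5x) dx = -20·(0) = 0.
  So ∫_0^π (u')² dx = 2*π + 25*π/2 + 0 = 29*π/2.
||u||_{H^1}^2 = (5*π/2) + (29*π/2) = 17*π.


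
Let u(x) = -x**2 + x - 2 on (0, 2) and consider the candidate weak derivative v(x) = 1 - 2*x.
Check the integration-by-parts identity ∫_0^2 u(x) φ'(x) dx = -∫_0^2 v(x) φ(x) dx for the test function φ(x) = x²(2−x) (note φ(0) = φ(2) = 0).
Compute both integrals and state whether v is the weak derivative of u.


LHS = 28/15, RHS = 28/15. Yes, v = u' weakly.

u(x) = -x**2 + x - 2, classical derivative u'(x) = 1 - 2*x.
φ(x) = x²(2−x), so φ'(x) = x*(4 - 3*x).
Note φ(0) = φ(2) = 0, so the boundary term u·φ vanishes.
LHS = ∫_0^2 u(x) φ'(x) dx = ∫_0^2 (3*x^4 - 7*x^3 + 10*x^2 - 8*x) dx. Term by term:
  ∫_0^2 3*x^4 dx = 96/5;  ∫_0^2 -7*x^3 dx = -28;  ∫_0^2 10*x^2 dx = 80/3;
  ∫_0^2 -8*x dx = -16.
Sum: 96/5 − 28 + 80/3 − 16 = 28/15.
So LHS = 28/15.
∫_0^2 v(x) φ(x) dx = ∫_0^2 (2*x^4 - 5*x^3 + 2*x^2) dx. Term by term:
  ∫_0^2 2*x^4 dx = 64/5;  ∫_0^2 -5*x^3 dx = -20;  ∫_0^2 2*x^2 dx = 16/3.
Sum: 64/5 − 20 + 16/3 = -28/15.
So RHS = -∫_0^2 v(x) φ(x) dx = 28/15.
LHS = RHS, so the identity holds for this test φ.
Moreover u is smooth here and v(x) = u'(x) = 1 - 2*x pointwise, so the identity holds for every test function. Hence v is the weak derivative of u.


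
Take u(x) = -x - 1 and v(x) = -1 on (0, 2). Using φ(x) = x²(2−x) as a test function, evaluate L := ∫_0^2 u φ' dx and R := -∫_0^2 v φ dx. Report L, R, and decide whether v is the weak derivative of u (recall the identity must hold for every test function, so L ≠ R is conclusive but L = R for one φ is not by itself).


LHS = 4/3, RHS = 4/3. Yes, v = u' weakly.

u(x) = -x - 1, classical derivative u'(x) = -1.
φ(x) = x²(2−x), so φ'(x) = x*(4 - 3*x).
Note φ(0) = φ(2) = 0, so the boundary term u·φ vanishes.
LHS = ∫_0^2 u(x) φ'(x) dx = ∫_0^2 (3*x^3 - x^2 - 4*x) dx. Term by term:
  ∫_0^2 3*x^3 dx = 12;  ∫_0^2 -x^2 dx = -8/3;  ∫_0^2 -4*x dx = -8.
Sum: 12 − 8/3 − 8 = 4/3.
So LHS = 4/3.
∫_0^2 v(x) φ(x) dx = ∫_0^2 (x^3 - 2*x^2) dx. Term by term:
  ∫_0^2 x^3 dx = 4;  ∫_0^2 -2*x^2 dx = -16/3.
Sum: 4 − 16/3 = -4/3.
So RHS = -∫_0^2 v(x) φ(x) dx = 4/3.
LHS = RHS, so the identity holds for this test φ.
Moreover u is smooth here and v(x) = u'(x) = -1 pointwise, so the identity holds for every test function. Hence v is the weak derivative of u.


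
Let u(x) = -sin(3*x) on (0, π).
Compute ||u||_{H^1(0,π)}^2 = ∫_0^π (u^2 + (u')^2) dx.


||u||_{H^1(0,π)}^2 = 5*π

u'(x) = -3*cos(3*x).
Expand u² and (u')² and integrate term by term on (0, π), using: for integers n ≥ 1, ∫_0^π sin²(nx) dx = ∫_0^π cos²(nx) dx = π/2; for n ≠ n', ∫_0^π sin(nx)sin(n'x) dx = ∫_0^π cos(nx)cos(n'x) dx = 0; and by product-to-sum, ∫_0^π sin(nx)cos(n'x) dx = ½∫_0^π [sin((n+n')x) + sin((n−n')x)] dx, which is 0 when n+n' is even and 2n/(n²−n'²) when n+n' is odd (it need not vanish on (0, π)).
  u² squared terms: (-1)²·∫sin(3x)² dx = 1·π/2 = π/2.
  So ∫_0^π u² dx = π/2.
  (u')² squared terms: (-3)²·∫cos(3x)² dx = 9·π/2 = 9*π/2.
  So ∫_0^π (u')² dx = 9*π/2.
||u||_{H^1}^2 = (π/2) + (9*π/2) = 5*π.


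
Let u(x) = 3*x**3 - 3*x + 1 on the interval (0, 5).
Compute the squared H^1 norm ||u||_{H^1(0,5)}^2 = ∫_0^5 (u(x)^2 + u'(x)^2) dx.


||u||_{H^1}^2 = 1944025/14

The H^1 norm (squared) on an interval (0, L) is
  ||u||_{H^1}^2 = ∫_0^L u(x)^2 dx + ∫_0^L u'(x)^2 dx.
Compute u'(x) = 9*x**2 - 3.
Then u(x)^2 = 9*x**6 - 18*x**4 + 6*x**3 + 9*x**2 - 6*x + 1 and u'(x)^2 = 81*x**4 - 54*x**2 + 9.
Integrate each monomial from 0 to 5 using ∫_0^5 c·x^n dx = c·5^(n+1)/(n+1):
  ∫_0^5 u(x)^2 dx = ∫_0^5 (9*x^6 - 18*x^4 + 6*x^3 + 9*x^2 - 6*x + 1) dx. Term by term:
    ∫_0^5 9*x^6 dx = 703125/7;  ∫_0^5 -18*x^4 dx = -11250;  ∫_0^5 6*x^3 dx = 1875/2;
    ∫_0^5 9*x^2 dx = 375;  ∫_0^5 -6*x dx = -75;  ∫_0^5 1 dx = 5.
  Sum: 703125/7 − 11250 + 1875/2 + 375 − 75 + 5 = 1266145/14.
  ∫_0^5 u'(x)^2 dx = ∫_0^5 (81*x^4 - 54*x^2 + 9) dx. Term by term:
    ∫_0^5 81*x^4 dx = 50625;  ∫_0^5 -54*x^2 dx = -2250;  ∫_0^5 9 dx = 45.
  Sum: 50625 − 2250 + 45 = 48420.
Adding: ||u||_{H^1}^2 = 1266145/14 + 48420 = 1944025/14.


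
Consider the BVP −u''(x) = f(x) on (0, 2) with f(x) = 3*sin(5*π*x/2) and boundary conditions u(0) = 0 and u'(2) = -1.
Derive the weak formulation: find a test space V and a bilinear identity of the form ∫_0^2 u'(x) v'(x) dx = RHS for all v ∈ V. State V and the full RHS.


V = {v ∈ H^1(0, 2) : v(0) = 0} (test functions vanish at x = 0 where u is specified); weak form: ∫_0^2 u'v' dx = ∫_0^2 (3*sin(5*π*x/2)) v dx − v(2) for all v ∈ V.

Multiply both sides by a test function v and integrate from 0 to 2:
  ∫_0^2 −u''(x) v(x) dx = ∫_0^2 f(x) v(x) dx.
Integrate the LHS by parts once:
  ∫_0^2 −u'' v dx = −[u'(x) v(x)]_0^2 + ∫_0^2 u'(x) v'(x) dx.
Thus ∫_0^2 u'(x) v'(x) dx = ∫_0^2 f(x) v(x) dx + [u'(x) v(x)]_0^2.
Choose V so that boundary terms are either known or forced to vanish.
Mixed BC: u(0) = 0 (Dirichlet) and u'(2) = -1 (Neumann). Define V = {v ∈ H^1(0, 2) : v(0) = 0}. Then [u' v]_0^2 = u'(2)·v(2) − u'(0)·0 = − v(2).
Weak formulation: find u (satisfying any essential BC) such that ∫_0^2 u'(x) v'(x) dx = ∫_0^2 f v dx − v(2) for all v ∈ V (Dirichlet at 0 absorbed into V; Neumann datum at x = 2 contributes the boundary term).
Substituting f(x) = 3*sin(5*π*x/2), the right-hand side is ∫_0^2 (3*sin(5*π*x/2)) v dx − v(2).


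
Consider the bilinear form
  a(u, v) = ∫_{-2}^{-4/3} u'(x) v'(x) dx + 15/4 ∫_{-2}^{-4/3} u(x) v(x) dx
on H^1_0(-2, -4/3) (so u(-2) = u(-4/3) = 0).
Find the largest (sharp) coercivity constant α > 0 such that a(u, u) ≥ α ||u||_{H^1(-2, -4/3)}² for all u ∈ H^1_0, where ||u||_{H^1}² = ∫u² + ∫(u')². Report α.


α = 1

Coercivity of a(·,·) on H^1_0(-2, -4/3) means a(u, u) ≥ α ||u||_{H^1}² for every u ∈ H^1_0.
The interval has length L = 2/3, and Poincaré/coercivity depend only on L. Here a(u, u) = ∫(u')² + (15/4)·∫u².
Here c = 15/4 ≥ 1, so a(u,u) = ∫(u')² + c∫u² ≥ ∫(u')² + ∫u² = ||u||_{H^1}², i.e. α = 1 works. No larger α is possible: a(u,u) ≥ α||u||_{H^1}² means (1−α)∫(u')² ≥ (α−c)∫u², and for the modes u_n = sin(nπ(x−x₀)/L) (x₀ the left endpoint) one has ∫u_n²/∫(u_n')² = (L/(nπ))² → 0, so a(u_n,u_n)/||u_n||_{H^1}² → 1. Hence the optimal constant is α = 1.
Therefore α = 1.


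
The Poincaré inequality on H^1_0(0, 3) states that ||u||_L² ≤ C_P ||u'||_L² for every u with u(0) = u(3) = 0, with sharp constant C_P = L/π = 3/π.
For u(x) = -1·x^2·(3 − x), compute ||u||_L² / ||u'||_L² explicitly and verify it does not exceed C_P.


||u||_L² / ||u'||_L² = 3*sqrt(14)/14 < C_P = 3/π.

u(x) = -1·x^2·(3 − x), so u'(x) = 3*x*(x - 2).
u(x) = -1·x^2·(3 − x) vanishes at x = 0 and x = 3, so u ∈ H^1_0(0, 3). Differentiate via the product rule and integrate the resulting polynomials term by term.
  ∫_0^3 u² dx = ∫_0^3 (x^6 - 6*x^5 + 9*x^4) dx. Term by term:
    ∫_0^3 x^6 dx = 2187/7;  ∫_0^3 -6*x^5 dx = -729;  ∫_0^3 9*x^4 dx = 2187/5.
  Sum: 2187/7 − 729 + 2187/5 = 729/35.
  ∫_0^3 (u')² dx = ∫_0^3 (9*x^4 - 36*x^3 + 36*x^2) dx. Term by term:
    ∫_0^3 9*x^4 dx = 2187/5;  ∫_0^3 -36*x^3 dx = -729;  ∫_0^3 36*x^2 dx = 324.
  Sum: 2187/5 − 729 + 324 = 162/5.
∫_0^3 u² dx = 729/35, so ||u||_L² = 27*sqrt(35)/35.
∫_0^3 (u')² dx = 162/5, so ||u'||_L² = 9*sqrt(10)/5.
Ratio ||u||_L² / ||u'||_L² = 3*sqrt(14)/14.
Sharp Poincaré constant on H^1_0(0, 3) is C_P = L/π = 3/π, achieved by sin(π/3·x).
A polynomial bump cannot attain the sharp Poincaré constant (only the first sine eigenfunction does), so the ratio is strictly less than C_P, consistent with ||u||_L² ≤ C_P ||u'||_L².


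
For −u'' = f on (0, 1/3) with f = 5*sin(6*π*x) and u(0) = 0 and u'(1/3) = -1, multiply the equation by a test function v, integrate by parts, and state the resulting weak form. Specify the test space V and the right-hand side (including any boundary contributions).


V = {v ∈ H^1(0, 1/3) : v(0) = 0} (test functions vanish at x = 0 where u is specified); weak form: ∫_0^1/3 u'v' dx = ∫_0^1/3 (5*sin(6*π*x)) v dx − v(1/3) for all v ∈ V.

Multiply both sides by a test function v and integrate from 0 to 1/3:
  ∫_0^1/3 −u''(x) v(x) dx = ∫_0^1/3 f(x) v(x) dx.
Integrate the LHS by parts once:
  ∫_0^1/3 −u'' v dx = −[u'(x) v(x)]_0^1/3 + ∫_0^1/3 u'(x) v'(x) dx.
Thus ∫_0^1/3 u'(x) v'(x) dx = ∫_0^1/3 f(x) v(x) dx + [u'(x) v(x)]_0^1/3.
Choose V so that boundary terms are either known or forced to vanish.
Mixed BC: u(0) = 0 (Dirichlet) and u'(1/3) = -1 (Neumann). Define V = {v ∈ H^1(0, 1/3) : v(0) = 0}. Then [u' v]_0^1/3 = u'(1/3)·v(1/3) − u'(0)·0 = − v(1/3).
Weak formulation: find u (satisfying any essential BC) such that ∫_0^1/3 u'(x) v'(x) dx = ∫_0^1/3 f v dx − v(1/3) for all v ∈ V (Dirichlet at 0 absorbed into V; Neumann datum at x = 1/3 contributes the boundary term).
Substituting f(x) = 5*sin(6*π*x), the right-hand side is ∫_0^1/3 (5*sin(6*π*x)) v dx − v(1/3).


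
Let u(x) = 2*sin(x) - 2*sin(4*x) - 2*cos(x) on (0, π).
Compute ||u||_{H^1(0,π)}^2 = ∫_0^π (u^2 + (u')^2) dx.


||u||_{H^1(0,π)}^2 = 128/15 + 42*π

u'(x) = 2*sin(x) + 2*cos(x) - 8*cos(4*x).
Expand u² and (u')² and integrate term by term on (0, π), using: for integers n ≥ 1, ∫_0^π sin²(nx) dx = ∫_0^π cos²(nx) dx = π/2; for n ≠ n', ∫_0^π sin(nx)sin(n'x) dx = ∫_0^π cos(nx)cos(n'x) dx = 0; and by product-to-sum, ∫_0^π sin(nx)cos(n'x) dx = ½∫_0^π [sin((n+n')x) + sin((n−n')x)] dx, which is 0 when n+n' is even and 2n/(n²−n'²) when n+n' is odd (it need not vanish on (0, π)).
  u² squared terms: (-2)²·∫cos(x)² dx = 4·π/2 = 2*π;  (-2)²·∫sin(4x)² dx = 4·π/2 = 2*π;  (2)²·∫sin(x)² dx = 4·π/2 = 2*π.
  u² cross terms: 2·(-2)·(-2)·∫cos(x)·sin(4x) dx = 8·(8/15) = 64/15;  2·(-2)·(2)·∫cos(x)·sin(x) dx = -8·(0) = 0;  2·(-2)·(2)·∫sin(4x)·sin(x) dx = -8·(0) = 0.
  So ∫_0^π u² dx = 2*π + 2*π + 2*π + 64/15 + 0 + 0 = 64/15 + 6*π.
  (u')² squared terms: (-8)²·∫cos(4x)² dx = 64·π/2 = 32*π;  (2)²·∫cos(x)² dx = 4·π/2 = 2*π;  (2)²·∫sin(x)² dx = 4·π/2 = 2*π.
  (u')² cross terms: 2·(-8)·(2)·∫cos(4x)·cos(x) dx = -32·(0) = 0;  2·(-8)·(2)·∫cos(4x)·sin(x) dx = -32·(-2/15) = 64/15;  2·(2)·(2)·∫cos(x)·sin(x) dx = 8·(0) = 0.
  So ∫_0^π (u')² dx = 32*π + 2*π + 2*π + 0 + 64/15 + 0 = 64/15 + 36*π.
||u||_{H^1}^2 = (64/15 + 6*π) + (64/15 + 36*π) = 128/15 + 42*π.


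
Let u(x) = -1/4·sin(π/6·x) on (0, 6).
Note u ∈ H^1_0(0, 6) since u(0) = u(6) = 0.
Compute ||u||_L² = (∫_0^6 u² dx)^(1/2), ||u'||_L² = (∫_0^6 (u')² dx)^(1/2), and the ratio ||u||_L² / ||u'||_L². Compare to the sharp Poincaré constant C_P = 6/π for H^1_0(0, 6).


||u||_L² / ||u'||_L² = 6/π = C_P.

u(x) = -1/4·sin(π/6·x), so u'(x) = -π*cos(π*x/6)/24.
Writing u(x) = A·sin(kπx/L) with A = -1/4 and k = 1, use ∫_0^L sin²(kπx/L) dx = L/2 and ∫_0^L cos²(kπx/L) dx = L/2.
u² = 1/16·sin²(π/6·x) and (u')² = π^2/576·cos²(π/6·x), and each of sin², cos² integrates to L/2 = 3 over (0, 6).
∫_0^6 u² dx = 3/16, so ||u||_L² = sqrt(3)/4.
∫_0^6 (u')² dx = π^2/192, so ||u'||_L² = sqrt(3)*π/24.
Ratio ||u||_L² / ||u'||_L² = 6/π.
Sharp Poincaré constant on H^1_0(0, 6) is C_P = L/π = 6/π, achieved by sin(π/6·x).
This is the k = 1 eigenfunction (up to amplitude), so the ratio equals the sharp Poincaré constant exactly.


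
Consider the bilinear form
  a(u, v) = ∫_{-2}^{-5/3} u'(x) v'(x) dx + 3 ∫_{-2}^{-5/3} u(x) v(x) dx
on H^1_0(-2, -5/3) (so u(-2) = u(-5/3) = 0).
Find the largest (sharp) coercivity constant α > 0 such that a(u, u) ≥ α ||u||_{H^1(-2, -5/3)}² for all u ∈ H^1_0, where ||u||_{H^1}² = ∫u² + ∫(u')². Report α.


α = 1

Coercivity of a(·,·) on H^1_0(-2, -5/3) means a(u, u) ≥ α ||u||_{H^1}² for every u ∈ H^1_0.
The interval has length L = 1/3, and Poincaré/coercivity depend only on L. Here a(u, u) = ∫(u')² + (3)·∫u².
Here c = 3 ≥ 1, so a(u,u) = ∫(u')² + c∫u² ≥ ∫(u')² + ∫u² = ||u||_{H^1}², i.e. α = 1 works. No larger α is possible: a(u,u) ≥ α||u||_{H^1}² means (1−α)∫(u')² ≥ (α−c)∫u², and for the modes u_n = sin(nπ(x−x₀)/L) (x₀ the left endpoint) one has ∫u_n²/∫(u_n')² = (L/(nπ))² → 0, so a(u_n,u_n)/||u_n||_{H^1}² → 1. Hence the optimal constant is α = 1.
Therefore α = 1.


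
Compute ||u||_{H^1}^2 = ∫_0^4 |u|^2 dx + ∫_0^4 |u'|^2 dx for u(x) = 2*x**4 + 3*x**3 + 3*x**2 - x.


||u||_{H^1}^2 = 35551132/63

The H^1 norm (squared) on an interval (0, L) is
  ||u||_{H^1}^2 = ∫_0^L u(x)^2 dx + ∫_0^L u'(x)^2 dx.
Compute u'(x) = 8*x**3 + 9*x**2 + 6*x - 1.
Then u(x)^2 = 4*x**8 + 12*x**7 + 21*x**6 + 14*x**5 + 3*x**4 - 6*x**3 + x**2 and u'(x)^2 = 64*x**6 + 144*x**5 + 177*x**4 + 92*x**3 + 18*x**2 - 12*x + 1.
Integrate each monomial from 0 to 4 using ∫_0^4 c·x^n dx = c·4^(n+1)/(n+1):
  ∫_0^4 u(x)^2 dx = ∫_0^4 (4*x^8 + 12*x^7 + 21*x^6 + 14*x^5 + 3*x^4 - 6*x^3 + x^2) dx. Term by term:
    ∫_0^4 4*x^8 dx = 1048576/9;  ∫_0^4 12*x^7 dx = 98304;  ∫_0^4 21*x^6 dx = 49152;
    ∫_0^4 14*x^5 dx = 28672/3;  ∫_0^4 3*x^4 dx = 3072/5;  ∫_0^4 -6*x^3 dx = -384;
    ∫_0^4 x^2 dx = 64/3.
  Sum: 1048576/9 + 98304 + 49152 + 28672/3 + 3072/5 − 384 + 64/3 = 12319808/45.
  ∫_0^4 u'(x)^2 dx = ∫_0^4 (64*x^6 + 144*x^5 + 177*x^4 + 92*x^3 + 18*x^2 - 12*x + 1) dx. Term by term:
    ∫_0^4 64*x^6 dx = 1048576/7;  ∫_0^4 144*x^5 dx = 98304;  ∫_0^4 177*x^4 dx = 181248/5;
    ∫_0^4 92*x^3 dx = 5888;  ∫_0^4 18*x^2 dx = 384;  ∫_0^4 -12*x dx = -96;
    ∫_0^4 1 dx = 4.
  Sum: 1048576/7 + 98304 + 181248/5 + 5888 + 384 − 96 + 4 = 10168556/35.
Adding: ||u||_{H^1}^2 = 12319808/45 + 10168556/35 = 35551132/63.


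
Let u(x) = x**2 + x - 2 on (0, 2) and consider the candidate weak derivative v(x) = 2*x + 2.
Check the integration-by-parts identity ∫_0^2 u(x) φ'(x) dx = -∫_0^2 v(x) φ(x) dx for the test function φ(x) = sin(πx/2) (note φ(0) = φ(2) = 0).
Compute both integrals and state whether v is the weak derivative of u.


LHS = -12/π, RHS = -16/π. No, v is not the weak derivative of u.

u(x) = x**2 + x - 2, classical derivative u'(x) = 2*x + 1.
φ(x) = sin(πx/2), so φ'(x) = π*cos(π*x/2)/2.
Note φ(0) = φ(2) = 0, so the boundary term u·φ vanishes.
LHS = ∫_0^2 u(x) φ'(x) dx = ∫_0^2 (π*x^2*cos(π*x/2)/2 + π*x*cos(π*x/2)/2 - π*cos(π*x/2)) dx. Term by term:
  ∫_0^2 -π*cos(π*x/2) dx = 0;  ∫_0^2 π*x*cos(π*x/2)/2 dx = -4/π;  ∫_0^2 π*x^2*cos(π*x/2)/2 dx = -8/π.
Sum: 0 − 4/π − 8/π = -12/π.
So LHS = -12/π.
∫_0^2 v(x) φ(x) dx = ∫_0^2 (2*x*sin(π*x/2) + 2*sin(π*x/2)) dx. Term by term:
  ∫_0^2 2*sin(π*x/2) dx = 8/π;  ∫_0^2 2*x*sin(π*x/2) dx = 8/π.
Sum: 8/π + 8/π = 16/π.
So RHS = -∫_0^2 v(x) φ(x) dx = -16/π.
LHS − RHS = 4/π ≠ 0, so the identity fails.
(For a valid weak derivative the identity must hold for EVERY test function, in particular this one. The failure shows v is NOT the weak derivative of u.)
Correct weak derivative would be u'(x) = 2*x + 1.


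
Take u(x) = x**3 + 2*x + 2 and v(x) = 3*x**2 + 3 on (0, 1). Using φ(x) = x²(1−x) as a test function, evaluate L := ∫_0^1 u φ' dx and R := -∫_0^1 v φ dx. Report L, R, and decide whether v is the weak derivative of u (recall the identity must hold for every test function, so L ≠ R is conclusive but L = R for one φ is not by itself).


LHS = -4/15, RHS = -7/20. No, v is not the weak derivative of u.

u(x) = x**3 + 2*x + 2, classical derivative u'(x) = 3*x**2 + 2.
φ(x) = x²(1−x), so φ'(x) = x*(2 - 3*x).
Note φ(0) = φ(1) = 0, so the boundary term u·φ vanishes.
LHS = ∫_0^1 u(x) φ'(x) dx = ∫_0^1 (-3*x^5 + 2*x^4 - 6*x^3 - 2*x^2 + 4*x) dx. Term by term:
  ∫_0^1 -3*x^5 dx = -1/2;  ∫_0^1 2*x^4 dx = 2/5;  ∫_0^1 -6*x^3 dx = -3/2;
  ∫_0^1 -2*x^2 dx = -2/3;  ∫_0^1 4*x dx = 2.
Sum: -1/2 + 2/5 − 3/2 − 2/3 + 2 = -4/15.
So LHS = -4/15.
∫_0^1 v(x) φ(x) dx = ∫_0^1 (-3*x^5 + 3*x^4 - 3*x^3 + 3*x^2) dx. Term by term:
  ∫_0^1 -3*x^5 dx = -1/2;  ∫_0^1 3*x^4 dx = 3/5;  ∫_0^1 -3*x^3 dx = -3/4;
  ∫_0^1 3*x^2 dx = 1.
Sum: -1/2 + 3/5 − 3/4 + 1 = 7/20.
So RHS = -∫_0^1 v(x) φ(x) dx = -7/20.
LHS − RHS = 1/12 ≠ 0, so the identity fails.
(For a valid weak derivative the identity must hold for EVERY test function, in particular this one. The failure shows v is NOT the weak derivative of u.)
Correct weak derivative would be u'(x) = 3*x**2 + 2.


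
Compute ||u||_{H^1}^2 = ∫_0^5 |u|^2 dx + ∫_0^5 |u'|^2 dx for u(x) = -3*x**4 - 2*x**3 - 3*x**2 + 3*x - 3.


||u||_{H^1}^2 = 34108155/7

The H^1 norm (squared) on an interval (0, L) is
  ||u||_{H^1}^2 = ∫_0^L u(x)^2 dx + ∫_0^L u'(x)^2 dx.
Compute u'(x) = -12*x**3 - 6*x**2 - 6*x + 3.
Then u(x)^2 = 9*x**8 + 12*x**7 + 22*x**6 - 6*x**5 + 15*x**4 - 6*x**3 + 27*x**2 - 18*x + 9 and u'(x)^2 = 144*x**6 + 144*x**5 + 180*x**4 - 36*x + 9.
Integrate each monomial from 0 to 5 using ∫_0^5 c·x^n dx = c·5^(n+1)/(n+1):
  ∫_0^5 u(x)^2 dx = ∫_0^5 (9*x^8 + 12*x^7 + 22*x^6 - 6*x^5 + 15*x^4 - 6*x^3 + 27*x^2 - 18*x + 9) dx. Term by term:
    ∫_0^5 9*x^8 dx = 1953125;  ∫_0^5 12*x^7 dx = 1171875/2;  ∫_0^5 22*x^6 dx = 1718750/7;
    ∫_0^5 -6*x^5 dx = -15625;  ∫_0^5 15*x^4 dx = 9375;  ∫_0^5 -6*x^3 dx = -1875/2;
    ∫_0^5 27*x^2 dx = 1125;  ∫_0^5 -18*x dx = -225;  ∫_0^5 9 dx = 45.
  Sum: 1953125 + 1171875/2 + 1718750/7 − 15625 + 9375 − 1875/2 + 1125 − 225 + 45 = 19448490/7.
  ∫_0^5 u'(x)^2 dx = ∫_0^5 (144*x^6 + 144*x^5 + 180*x^4 - 36*x + 9) dx. Term by term:
    ∫_0^5 144*x^6 dx = 11250000/7;  ∫_0^5 144*x^5 dx = 375000;  ∫_0^5 180*x^4 dx = 112500;
    ∫_0^5 -36*x dx = -450;  ∫_0^5 9 dx = 45.
  Sum: 11250000/7 + 375000 + 112500 − 450 + 45 = 14659665/7.
Adding: ||u||_{H^1}^2 = 19448490/7 + 14659665/7 = 34108155/7.


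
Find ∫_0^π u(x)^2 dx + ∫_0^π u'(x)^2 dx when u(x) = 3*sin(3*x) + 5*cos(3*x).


||u||_{H^1(0,π)}^2 = 170*π

u'(x) = -15*sin(3*x) + 9*cos(3*x).
Expand u² and (u')² and integrate term by term on (0, π), using: for integers n ≥ 1, ∫_0^π sin²(nx) dx = ∫_0^π cos²(nx) dx = π/2; for n ≠ n', ∫_0^π sin(nx)sin(n'x) dx = ∫_0^π cos(nx)cos(n'x) dx = 0; and by product-to-sum, ∫_0^π sin(nx)cos(n'x) dx = ½∫_0^π [sin((n+n')x) + sin((n−n')x)] dx, which is 0 when n+n' is even and 2n/(n²−n'²) when n+n' is odd (it need not vanish on (0, π)).
  u² squared terms: (3)²·∫sin(3x)² dx = 9·π/2 = 9*π/2;  (5)²·∫cos(3x)² dx = 25·π/2 = 25*π/2.
  u² cross terms: 2·(3)·(5)·∫sin(3x)·cos(3x) dx = 30·(0) = 0.
  So ∫_0^π u² dx = 9*π/2 + 25*π/2 + 0 = 17*π.
  (u')² squared terms: (-15)²·∫sin(3x)² dx = 225·π/2 = 225*π/2;  (9)²·∫cos(3x)² dx = 81·π/2 = 81*π/2.
  (u')² cross terms: 2·(-15)·(9)·∫sin(3x)·cos(3x) dx = -270·(0) = 0.
  So ∫_0^π (u')² dx = 225*π/2 + 81*π/2 + 0 = 153*π.
||u||_{H^1}^2 = (17*π) + (153*π) = 170*π.


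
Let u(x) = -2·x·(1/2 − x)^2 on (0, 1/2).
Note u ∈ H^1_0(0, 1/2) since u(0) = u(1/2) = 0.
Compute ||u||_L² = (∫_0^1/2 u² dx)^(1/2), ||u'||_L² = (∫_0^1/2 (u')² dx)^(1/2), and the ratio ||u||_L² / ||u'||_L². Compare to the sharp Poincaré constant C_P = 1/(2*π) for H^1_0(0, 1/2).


||u||_L² / ||u'||_L² = sqrt(14)/28 < C_P = 1/(2*π).

u(x) = -2·x·(1/2 − x)^2, so u'(x) = (1 - 6*x)*(x - 1/2).
u(x) = -2·x·(1/2 − x)^2 vanishes at x = 0 and x = 1/2, so u ∈ H^1_0(0, 1/2). Differentiate via the product rule and integrate the resulting polynomials term by term.
  ∫_0^1/2 u² dx = ∫_0^1/2 (4*x^6 - 8*x^5 + 6*x^4 - 2*x^3 + x^2/4) dx. Term by term:
    ∫_0^1/2 4*x^6 dx = 1/224;  ∫_0^1/2 -8*x^5 dx = -1/48;  ∫_0^1/2 6*x^4 dx = 3/80;
    ∫_0^1/2 -2*x^3 dx = -1/32;  ∫_0^1/2 x^2/4 dx = 1/96.
  Sum: 1/224 − 1/48 + 3/80 − 1/32 + 1/96 = 1/3360.
  ∫_0^1/2 (u')² dx = ∫_0^1/2 (36*x^4 - 48*x^3 + 22*x^2 - 4*x + 1/4) dx. Term by term:
    ∫_0^1/2 36*x^4 dx = 9/40;  ∫_0^1/2 -48*x^3 dx = -3/4;  ∫_0^1/2 22*x^2 dx = 11/12;
    ∫_0^1/2 -4*x dx = -1/2;  ∫_0^1/2 1/4 dx = 1/8.
  Sum: 9/40 − 3/4 + 11/12 − 1/2 + 1/8 = 1/60.
∫_0^1/2 u² dx = 1/3360, so ||u||_L² = sqrt(210)/840.
∫_0^1/2 (u')² dx = 1/60, so ||u'||_L² = sqrt(15)/30.
Ratio ||u||_L² / ||u'||_L² = sqrt(14)/28.
Sharp Poincaré constant on H^1_0(0, 1/2) is C_P = L/π = 1/(2*π), achieved by sin(2*π·x).
A polynomial bump cannot attain the sharp Poincaré constant (only the first sine eigenfunction does), so the ratio is strictly less than C_P, consistent with ||u||_L² ≤ C_P ||u'||_L².


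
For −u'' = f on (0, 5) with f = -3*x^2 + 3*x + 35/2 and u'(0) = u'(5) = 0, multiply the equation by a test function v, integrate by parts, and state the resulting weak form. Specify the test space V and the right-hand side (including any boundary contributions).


V = H^1(0, 5) (no boundary constraint on v; u is determined up to an additive constant); weak form: ∫_0^5 u'v' dx = ∫_0^5 (-3*x^2 + 3*x + 35/2) v dx for all v ∈ V.

Multiply both sides by a test function v and integrate from 0 to 5:
  ∫_0^5 −u''(x) v(x) dx = ∫_0^5 f(x) v(x) dx.
Integrate the LHS by parts once:
  ∫_0^5 −u'' v dx = −[u'(x) v(x)]_0^5 + ∫_0^5 u'(x) v'(x) dx.
Thus ∫_0^5 u'(x) v'(x) dx = ∫_0^5 f(x) v(x) dx + [u'(x) v(x)]_0^5.
Choose V so that boundary terms are either known or forced to vanish.
u has homogeneous Neumann: u'(0) = u'(5) = 0. So [u' v]_0^5 = 0·v(5) − 0·v(0) = 0 for any v; take V = H^1(0, 5).
Weak formulation: find u (satisfying any essential BC) such that ∫_0^5 u'(x) v'(x) dx = ∫_0^5 f v dx for all v ∈ V (homogeneous Neumann, so boundary terms vanish).
Substituting f(x) = -3*x^2 + 3*x + 35/2, the right-hand side is ∫_0^5 (-3*x^2 + 3*x + 35/2) v dx.
Compatibility check (pure Neumann): taking v ≡ 1 ∈ V gives 0 = ∫_0^5 f dx + (0) − (0), i.e. ∫_0^5 f dx must equal u'(0) − u'(5) = 0. Indeed ∫_0^5 (-3*x^2 + 3*x + 35/2) dx = 0, so the data are compatible. The solution is then unique only up to an additive constant (fix it e.g. by requiring ∫_0^5 u dx = 0).


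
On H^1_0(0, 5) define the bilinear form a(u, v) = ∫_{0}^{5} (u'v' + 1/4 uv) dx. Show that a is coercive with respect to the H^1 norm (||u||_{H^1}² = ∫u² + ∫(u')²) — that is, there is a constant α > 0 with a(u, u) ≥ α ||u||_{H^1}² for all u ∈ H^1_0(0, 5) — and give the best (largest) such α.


α = (25/4 + π^2)/(π^2 + 25)

Coercivity of a(·,·) on H^1_0(0, 5) means a(u, u) ≥ α ||u||_{H^1}² for every u ∈ H^1_0.
The interval has length L = 5, and Poincaré/coercivity depend only on L. Here a(u, u) = ∫(u')² + (1/4)·∫u².
Here 0 < c = 1/4 < 1. The condition a(u,u) ≥ α||u||_{H^1}² reads (1−α)∫(u')² ≥ (α−c)∫u². Any admissible α is ≤ 1 (rapidly oscillating u have ∫u²/∫(u')² → 0), and α = 1 would force 0 ≥ (1−c)∫u², impossible since c < 1; so 1−α > 0. By the sharp Poincaré inequality on H^1_0 of an interval of length L, ∫(u')² ≥ (π/L)²∫u² with equality for the first sine mode sin(π(x−x₀)/L) (x₀ the left endpoint), so the inequality holds for all u iff (1−α)(π/L)² ≥ α − c, i.e. α ≤ ((π/L)² + c)/((π/L)² + 1) = (1 + c(L/π)²)/(1 + (L/π)²). With (π/L)² = π^2/25 and c = 1/4, the largest admissible constant is α = ((π/L)² + c)/((π/L)² + 1).
Simplifying, α = (25/4 + π^2)/(π^2 + 25).


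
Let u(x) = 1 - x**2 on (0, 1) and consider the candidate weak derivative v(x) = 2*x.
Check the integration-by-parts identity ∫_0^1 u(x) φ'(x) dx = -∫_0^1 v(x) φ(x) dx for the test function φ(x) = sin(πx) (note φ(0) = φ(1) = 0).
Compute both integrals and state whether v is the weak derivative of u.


LHS = 2/π, RHS = -2/π. No, v is not the weak derivative of u.

u(x) = 1 - x**2, classical derivative u'(x) = -2*x.
φ(x) = sin(πx), so φ'(x) = π*cos(π*x).
Note φ(0) = φ(1) = 0, so the boundary term u·φ vanishes.
LHS = ∫_0^1 u(x) φ'(x) dx = ∫_0^1 (-π*x^2*cos(π*x) + π*cos(π*x)) dx. Term by term:
  ∫_0^1 π*cos(π*x) dx = 0;  ∫_0^1 -π*x^2*cos(π*x) dx = 2/π.
Sum: 0 + 2/π = 2/π.
So LHS = 2/π.
∫_0^1 v(x) φ(x) dx = ∫_0^1 (2*x*sin(π*x)) dx. Term by term:
  ∫_0^1 2*x*sin(π*x) dx = 2/π.
So RHS = -∫_0^1 v(x) φ(x) dx = -2/π.
LHS − RHS = 4/π ≠ 0, so the identity fails.
(For a valid weak derivative the identity must hold for EVERY test function, in particular this one. The failure shows v is NOT the weak derivative of u.)
Correct weak derivative would be u'(x) = -2*x.
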